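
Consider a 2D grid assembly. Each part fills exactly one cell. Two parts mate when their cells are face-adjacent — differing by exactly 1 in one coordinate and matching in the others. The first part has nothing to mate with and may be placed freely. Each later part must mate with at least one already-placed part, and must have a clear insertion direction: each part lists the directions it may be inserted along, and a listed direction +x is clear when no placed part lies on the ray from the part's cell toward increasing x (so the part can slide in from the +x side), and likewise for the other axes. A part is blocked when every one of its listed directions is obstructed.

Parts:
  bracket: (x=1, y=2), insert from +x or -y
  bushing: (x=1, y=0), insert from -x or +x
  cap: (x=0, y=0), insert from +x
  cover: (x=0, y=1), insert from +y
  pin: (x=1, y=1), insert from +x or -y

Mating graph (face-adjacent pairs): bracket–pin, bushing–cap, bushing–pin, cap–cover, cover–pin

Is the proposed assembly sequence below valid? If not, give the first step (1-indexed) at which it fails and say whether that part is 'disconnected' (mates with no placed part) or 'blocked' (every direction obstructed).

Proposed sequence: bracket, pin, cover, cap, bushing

Valid

1. bracket@(1, 2) [+x clear] — {bracket}
2. pin@(1, 1) [+x clear] — {bracket, pin}
3. cover@(0, 1) [+y clear] — {bracket, cover, pin}
4. cap@(0, 0) [+x clear] — {bracket, cap, cover, pin}
5. bushing@(1, 0) [+x clear] — {bracket, bushing, cap, cover, pin}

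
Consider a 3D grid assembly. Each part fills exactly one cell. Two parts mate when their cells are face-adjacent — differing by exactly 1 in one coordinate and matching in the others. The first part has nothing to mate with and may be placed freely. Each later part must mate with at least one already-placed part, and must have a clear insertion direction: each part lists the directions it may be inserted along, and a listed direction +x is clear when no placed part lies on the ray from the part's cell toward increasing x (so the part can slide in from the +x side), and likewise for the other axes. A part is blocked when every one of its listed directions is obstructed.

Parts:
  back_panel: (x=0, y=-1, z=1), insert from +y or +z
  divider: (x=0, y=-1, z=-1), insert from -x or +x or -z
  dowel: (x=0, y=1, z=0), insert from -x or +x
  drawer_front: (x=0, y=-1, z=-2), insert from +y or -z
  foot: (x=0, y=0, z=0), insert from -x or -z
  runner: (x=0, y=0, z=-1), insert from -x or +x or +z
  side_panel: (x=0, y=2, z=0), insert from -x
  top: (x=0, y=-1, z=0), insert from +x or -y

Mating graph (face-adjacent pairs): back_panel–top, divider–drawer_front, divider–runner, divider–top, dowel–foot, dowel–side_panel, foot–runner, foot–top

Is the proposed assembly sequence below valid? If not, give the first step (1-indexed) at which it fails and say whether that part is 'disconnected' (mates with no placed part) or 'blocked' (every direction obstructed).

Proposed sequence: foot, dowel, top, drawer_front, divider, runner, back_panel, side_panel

Invalid at step 4 (disconnected)

1. foot@(0, 0, 0) [-x clear] — {foot}
2. dowel@(0, 1, 0) [-x clear] — {dowel, foot}
3. top@(0, -1, 0) [+x clear] — {dowel, foot, top}
4. drawer_front@(0, -1, -2) — no placed neighbour ⇒ disconnected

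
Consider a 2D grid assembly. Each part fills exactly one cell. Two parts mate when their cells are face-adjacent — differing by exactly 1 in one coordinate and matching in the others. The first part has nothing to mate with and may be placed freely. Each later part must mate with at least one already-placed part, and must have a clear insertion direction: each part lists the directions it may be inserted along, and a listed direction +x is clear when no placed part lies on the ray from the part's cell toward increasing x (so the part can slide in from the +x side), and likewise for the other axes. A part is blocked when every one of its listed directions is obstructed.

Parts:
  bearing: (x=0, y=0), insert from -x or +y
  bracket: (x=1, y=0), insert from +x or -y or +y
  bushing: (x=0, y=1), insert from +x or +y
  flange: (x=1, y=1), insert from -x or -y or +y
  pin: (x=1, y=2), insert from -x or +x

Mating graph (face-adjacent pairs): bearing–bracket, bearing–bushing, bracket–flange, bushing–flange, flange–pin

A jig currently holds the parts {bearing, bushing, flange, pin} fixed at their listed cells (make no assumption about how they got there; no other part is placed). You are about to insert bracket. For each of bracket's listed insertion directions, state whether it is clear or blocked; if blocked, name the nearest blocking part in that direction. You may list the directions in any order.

+x: ray from bracket(1, 0) has no placed part ⇒ clear
-y: ray from bracket(1, 0) has no placed part ⇒ clear
+y: nearest on ray is flange@(1, 1) ⇒ blocked

+x: clear; +y: blocked by flange; -y: clear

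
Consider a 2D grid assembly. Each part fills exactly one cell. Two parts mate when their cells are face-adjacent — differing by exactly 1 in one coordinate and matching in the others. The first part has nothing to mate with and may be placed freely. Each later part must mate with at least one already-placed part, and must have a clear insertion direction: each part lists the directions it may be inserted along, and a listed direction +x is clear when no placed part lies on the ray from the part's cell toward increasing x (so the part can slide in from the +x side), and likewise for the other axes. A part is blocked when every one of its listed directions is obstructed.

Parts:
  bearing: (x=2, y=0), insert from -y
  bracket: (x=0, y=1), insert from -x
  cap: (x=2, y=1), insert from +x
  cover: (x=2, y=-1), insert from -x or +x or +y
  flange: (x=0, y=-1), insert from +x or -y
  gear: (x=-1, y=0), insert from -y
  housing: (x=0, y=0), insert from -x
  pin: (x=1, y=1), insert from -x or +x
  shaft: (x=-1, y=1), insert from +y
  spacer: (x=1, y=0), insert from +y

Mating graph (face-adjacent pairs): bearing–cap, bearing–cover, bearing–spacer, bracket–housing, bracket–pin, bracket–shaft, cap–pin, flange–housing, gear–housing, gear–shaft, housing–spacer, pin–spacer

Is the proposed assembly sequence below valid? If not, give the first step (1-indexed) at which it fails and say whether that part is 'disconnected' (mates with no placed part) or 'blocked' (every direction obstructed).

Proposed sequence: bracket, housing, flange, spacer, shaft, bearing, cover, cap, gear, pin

1. bracket@(0, 1) [-x clear] — {bracket}
2. housing@(0, 0) [-x clear] — {bracket, housing}
3. flange@(0, -1) [+x clear] — {bracket, flange, housing}
4. spacer@(1, 0) [+y clear] — {bracket, flange, housing, spacer}
5. shaft@(-1, 1) [+y clear] — {bracket, flange, housing, shaft, spacer}
6. bearing@(2, 0) [-y clear] — {bearing, bracket, flange, housing, shaft, spacer}
7. cover@(2, -1) [+x clear] — {bearing, bracket, cover, flange, housing, shaft, spacer}
8. cap@(2, 1) [+x clear] — {bearing, bracket, cap, cover, flange, housing, shaft, spacer}
9. gear@(-1, 0) [-y clear] — {bearing, bracket, cap, cover, flange, gear, housing, shaft, spacer}
10. pin@(1, 1) — -x/+x all obstructed ⇒ blocked

Invalid at step 10 (blocked)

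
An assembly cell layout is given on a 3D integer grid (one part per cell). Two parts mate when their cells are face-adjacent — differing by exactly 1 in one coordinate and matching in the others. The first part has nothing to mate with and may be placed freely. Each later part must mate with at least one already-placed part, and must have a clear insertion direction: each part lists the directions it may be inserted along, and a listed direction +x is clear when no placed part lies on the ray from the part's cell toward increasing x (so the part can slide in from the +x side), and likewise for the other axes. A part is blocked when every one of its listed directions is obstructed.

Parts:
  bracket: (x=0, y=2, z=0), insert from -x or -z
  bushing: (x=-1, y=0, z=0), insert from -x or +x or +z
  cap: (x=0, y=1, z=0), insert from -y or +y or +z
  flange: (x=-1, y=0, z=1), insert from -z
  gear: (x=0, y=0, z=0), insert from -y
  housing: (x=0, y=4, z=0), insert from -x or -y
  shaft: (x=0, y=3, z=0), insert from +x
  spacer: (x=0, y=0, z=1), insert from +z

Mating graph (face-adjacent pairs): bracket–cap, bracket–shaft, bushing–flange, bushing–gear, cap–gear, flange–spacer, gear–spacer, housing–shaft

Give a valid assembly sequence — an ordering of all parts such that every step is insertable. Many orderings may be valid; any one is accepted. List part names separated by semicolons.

1. housing@(0, 4, 0) [-x clear] — {housing}
2. shaft@(0, 3, 0) [+x clear] — {housing, shaft}
3. bracket@(0, 2, 0) [-x clear] — {bracket, housing, shaft}
4. cap@(0, 1, 0) [-y clear] — {bracket, cap, housing, shaft}
5. gear@(0, 0, 0) [-y clear] — {bracket, cap, gear, housing, shaft}
6. spacer@(0, 0, 1) [+z clear] — {bracket, cap, gear, housing, shaft, spacer}
7. flange@(-1, 0, 1) [-z clear] — {bracket, cap, flange, gear, housing, shaft, spacer}
8. bushing@(-1, 0, 0) [-x clear] — {bracket, bushing, cap, flange, gear, housing, shaft, spacer}

housing; shaft; bracket; cap; gear; spacer; flange; bushing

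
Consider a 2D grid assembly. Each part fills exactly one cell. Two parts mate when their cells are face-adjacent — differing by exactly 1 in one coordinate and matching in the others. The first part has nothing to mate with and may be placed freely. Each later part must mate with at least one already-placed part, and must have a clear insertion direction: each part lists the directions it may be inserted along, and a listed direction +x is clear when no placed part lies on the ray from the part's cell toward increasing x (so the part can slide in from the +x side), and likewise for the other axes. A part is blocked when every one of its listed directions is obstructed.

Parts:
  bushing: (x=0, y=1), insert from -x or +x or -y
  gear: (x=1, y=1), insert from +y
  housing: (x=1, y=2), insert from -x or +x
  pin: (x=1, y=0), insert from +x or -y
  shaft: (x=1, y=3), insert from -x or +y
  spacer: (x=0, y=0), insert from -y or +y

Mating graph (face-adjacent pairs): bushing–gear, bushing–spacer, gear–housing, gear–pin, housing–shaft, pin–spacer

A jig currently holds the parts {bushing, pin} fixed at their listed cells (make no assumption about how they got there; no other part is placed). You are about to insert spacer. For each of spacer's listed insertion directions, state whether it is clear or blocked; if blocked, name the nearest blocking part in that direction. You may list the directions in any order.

+y: blocked by bushing; -y: clear

-y: ray from spacer(0, 0) has no placed part ⇒ clear
+y: nearest on ray is bushing@(0, 1) ⇒ blocked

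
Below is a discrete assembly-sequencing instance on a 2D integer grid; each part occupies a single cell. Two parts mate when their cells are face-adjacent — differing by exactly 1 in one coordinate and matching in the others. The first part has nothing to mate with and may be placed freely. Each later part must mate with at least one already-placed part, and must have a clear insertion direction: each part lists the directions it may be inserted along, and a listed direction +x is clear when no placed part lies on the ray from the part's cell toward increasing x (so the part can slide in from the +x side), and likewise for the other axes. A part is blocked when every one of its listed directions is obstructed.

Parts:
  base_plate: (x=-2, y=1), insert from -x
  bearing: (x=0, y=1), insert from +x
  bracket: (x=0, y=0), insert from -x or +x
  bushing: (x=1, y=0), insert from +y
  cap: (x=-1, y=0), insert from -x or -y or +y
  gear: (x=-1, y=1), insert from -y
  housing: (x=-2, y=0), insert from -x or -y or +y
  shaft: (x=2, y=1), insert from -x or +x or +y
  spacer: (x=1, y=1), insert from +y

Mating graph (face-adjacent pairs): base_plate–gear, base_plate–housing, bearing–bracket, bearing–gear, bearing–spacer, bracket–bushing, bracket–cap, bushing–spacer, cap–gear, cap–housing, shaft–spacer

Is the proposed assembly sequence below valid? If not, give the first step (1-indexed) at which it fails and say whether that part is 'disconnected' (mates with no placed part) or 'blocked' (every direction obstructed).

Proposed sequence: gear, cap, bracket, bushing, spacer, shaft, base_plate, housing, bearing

Invalid at step 9 (blocked)

1. gear@(-1, 1) [-y clear] — {gear}
2. cap@(-1, 0) [-x clear] — {cap, gear}
3. bracket@(0, 0) [+x clear] — {bracket, cap, gear}
4. bushing@(1, 0) [+y clear] — {bracket, bushing, cap, gear}
5. spacer@(1, 1) [+y clear] — {bracket, bushing, cap, gear, spacer}
6. shaft@(2, 1) [+x clear] — {bracket, bushing, cap, gear, shaft, spacer}
7. base_plate@(-2, 1) [-x clear] — {base_plate, bracket, bushing, cap, gear, shaft, spacer}
8. housing@(-2, 0) [-x clear] — {base_plate, bracket, bushing, cap, gear, housing, shaft, spacer}
9. bearing@(0, 1) — +x all obstructed ⇒ blocked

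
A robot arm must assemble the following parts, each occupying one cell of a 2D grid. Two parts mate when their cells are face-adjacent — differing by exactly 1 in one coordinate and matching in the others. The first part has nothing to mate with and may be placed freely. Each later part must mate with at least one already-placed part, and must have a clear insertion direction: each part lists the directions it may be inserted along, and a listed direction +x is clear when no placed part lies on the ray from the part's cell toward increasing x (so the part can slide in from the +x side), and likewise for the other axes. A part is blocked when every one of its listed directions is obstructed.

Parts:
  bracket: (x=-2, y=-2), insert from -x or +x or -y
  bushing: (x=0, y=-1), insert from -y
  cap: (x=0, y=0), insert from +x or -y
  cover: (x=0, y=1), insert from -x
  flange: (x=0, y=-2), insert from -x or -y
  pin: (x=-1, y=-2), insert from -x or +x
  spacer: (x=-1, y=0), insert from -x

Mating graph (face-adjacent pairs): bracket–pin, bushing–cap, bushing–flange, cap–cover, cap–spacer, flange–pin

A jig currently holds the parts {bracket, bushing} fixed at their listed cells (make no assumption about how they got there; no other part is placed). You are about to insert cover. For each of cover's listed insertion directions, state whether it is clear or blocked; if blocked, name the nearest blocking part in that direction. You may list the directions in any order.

-x: ray from cover(0, 1) has no placed part ⇒ clear

-x: clear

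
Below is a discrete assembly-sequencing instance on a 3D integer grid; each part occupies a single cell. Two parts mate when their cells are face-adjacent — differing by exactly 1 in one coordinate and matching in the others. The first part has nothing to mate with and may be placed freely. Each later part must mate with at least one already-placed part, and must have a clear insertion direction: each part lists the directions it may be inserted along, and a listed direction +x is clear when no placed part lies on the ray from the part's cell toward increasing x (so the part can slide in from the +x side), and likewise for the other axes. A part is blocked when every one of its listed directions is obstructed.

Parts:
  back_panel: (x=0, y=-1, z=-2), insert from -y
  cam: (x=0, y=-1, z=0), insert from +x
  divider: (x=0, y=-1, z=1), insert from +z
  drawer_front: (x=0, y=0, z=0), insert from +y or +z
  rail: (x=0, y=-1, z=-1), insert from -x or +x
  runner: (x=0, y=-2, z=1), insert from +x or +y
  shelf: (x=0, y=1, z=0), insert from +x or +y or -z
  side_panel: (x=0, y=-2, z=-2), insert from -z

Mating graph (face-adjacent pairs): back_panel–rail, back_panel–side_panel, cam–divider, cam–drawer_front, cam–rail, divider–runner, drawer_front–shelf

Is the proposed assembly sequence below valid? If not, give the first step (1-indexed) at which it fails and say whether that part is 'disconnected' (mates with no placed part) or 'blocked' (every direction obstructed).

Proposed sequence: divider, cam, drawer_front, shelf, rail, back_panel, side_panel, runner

1. divider@(0, -1, 1) [+z clear] — {divider}
2. cam@(0, -1, 0) [+x clear] — {cam, divider}
3. drawer_front@(0, 0, 0) [+y clear] — {cam, divider, drawer_front}
4. shelf@(0, 1, 0) [+x clear] — {cam, divider, drawer_front, shelf}
5. rail@(0, -1, -1) [-x clear] — {cam, divider, drawer_front, rail, shelf}
6. back_panel@(0, -1, -2) [-y clear] — {back_panel, cam, divider, drawer_front, rail, shelf}
7. side_panel@(0, -2, -2) [-z clear] — {back_panel, cam, divider, drawer_front, rail, shelf, side_panel}
8. runner@(0, -2, 1) [+x clear] — {back_panel, cam, divider, drawer_front, rail, runner, shelf, side_panel}

Valid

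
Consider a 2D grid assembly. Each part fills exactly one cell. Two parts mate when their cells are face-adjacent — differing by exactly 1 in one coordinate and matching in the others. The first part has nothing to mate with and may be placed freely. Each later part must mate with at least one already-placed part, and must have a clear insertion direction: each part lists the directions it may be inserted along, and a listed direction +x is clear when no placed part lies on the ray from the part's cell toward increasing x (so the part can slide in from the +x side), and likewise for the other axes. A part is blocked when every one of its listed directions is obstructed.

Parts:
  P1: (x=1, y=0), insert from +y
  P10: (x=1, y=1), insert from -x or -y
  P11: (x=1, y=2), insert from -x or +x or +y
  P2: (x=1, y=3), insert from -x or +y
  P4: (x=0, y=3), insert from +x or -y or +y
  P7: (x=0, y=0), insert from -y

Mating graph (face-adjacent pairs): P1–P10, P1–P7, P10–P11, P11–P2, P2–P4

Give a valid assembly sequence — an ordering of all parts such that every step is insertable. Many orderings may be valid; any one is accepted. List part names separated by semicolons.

1. P7@(0, 0) [-y clear] — {P7}
2. P1@(1, 0) [+y clear] — {P1, P7}
3. P10@(1, 1) [-x clear] — {P1, P10, P7}
4. P11@(1, 2) [-x clear] — {P1, P10, P11, P7}
5. P2@(1, 3) [-x clear] — {P1, P10, P11, P2, P7}
6. P4@(0, 3) [+y clear] — {P1, P10, P11, P2, P4, P7}

P7; P1; P10; P11; P2; P4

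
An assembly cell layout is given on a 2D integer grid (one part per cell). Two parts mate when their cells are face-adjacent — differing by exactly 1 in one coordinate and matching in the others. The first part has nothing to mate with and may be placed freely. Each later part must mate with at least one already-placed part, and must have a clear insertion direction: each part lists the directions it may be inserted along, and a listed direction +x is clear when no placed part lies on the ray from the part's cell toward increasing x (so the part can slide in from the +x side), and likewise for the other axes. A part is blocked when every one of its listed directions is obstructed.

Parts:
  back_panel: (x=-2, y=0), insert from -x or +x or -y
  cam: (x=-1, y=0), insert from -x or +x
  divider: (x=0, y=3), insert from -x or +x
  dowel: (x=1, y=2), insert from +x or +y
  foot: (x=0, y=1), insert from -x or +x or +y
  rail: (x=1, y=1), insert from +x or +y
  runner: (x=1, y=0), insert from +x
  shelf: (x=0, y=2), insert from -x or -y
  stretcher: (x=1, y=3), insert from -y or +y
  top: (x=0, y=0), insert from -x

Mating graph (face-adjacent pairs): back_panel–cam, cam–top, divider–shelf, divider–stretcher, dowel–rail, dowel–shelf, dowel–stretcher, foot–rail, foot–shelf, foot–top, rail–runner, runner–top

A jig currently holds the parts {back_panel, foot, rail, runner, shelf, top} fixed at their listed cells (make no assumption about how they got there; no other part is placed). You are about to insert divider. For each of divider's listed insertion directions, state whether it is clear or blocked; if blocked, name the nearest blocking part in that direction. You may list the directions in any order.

+x: clear; -x: clear

-x: ray from divider(0, 3) has no placed part ⇒ clear
+x: ray from divider(0, 3) has no placed part ⇒ clear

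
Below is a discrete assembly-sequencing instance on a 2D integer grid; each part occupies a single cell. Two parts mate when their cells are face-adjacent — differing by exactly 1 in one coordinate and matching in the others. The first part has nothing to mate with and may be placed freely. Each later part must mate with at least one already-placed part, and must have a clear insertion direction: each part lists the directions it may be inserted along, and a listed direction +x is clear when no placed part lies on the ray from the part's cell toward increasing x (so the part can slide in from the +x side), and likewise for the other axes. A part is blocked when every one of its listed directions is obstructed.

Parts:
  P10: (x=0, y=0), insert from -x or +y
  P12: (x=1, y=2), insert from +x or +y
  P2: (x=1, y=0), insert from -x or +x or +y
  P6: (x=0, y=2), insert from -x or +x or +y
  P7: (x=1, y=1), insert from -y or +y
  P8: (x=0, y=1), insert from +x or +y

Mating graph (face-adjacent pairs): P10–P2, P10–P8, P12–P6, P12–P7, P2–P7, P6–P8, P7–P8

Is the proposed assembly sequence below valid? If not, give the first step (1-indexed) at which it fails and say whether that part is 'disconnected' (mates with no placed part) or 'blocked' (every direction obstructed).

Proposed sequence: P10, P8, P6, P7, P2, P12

Valid

1. P10@(0, 0) [-x clear] — {P10}
2. P8@(0, 1) [+x clear] — {P10, P8}
3. P6@(0, 2) [-x clear] — {P10, P6, P8}
4. P7@(1, 1) [-y clear] — {P10, P6, P7, P8}
5. P2@(1, 0) [+x clear] — {P10, P2, P6, P7, P8}
6. P12@(1, 2) [+x clear] — {P10, P12, P2, P6, P7, P8}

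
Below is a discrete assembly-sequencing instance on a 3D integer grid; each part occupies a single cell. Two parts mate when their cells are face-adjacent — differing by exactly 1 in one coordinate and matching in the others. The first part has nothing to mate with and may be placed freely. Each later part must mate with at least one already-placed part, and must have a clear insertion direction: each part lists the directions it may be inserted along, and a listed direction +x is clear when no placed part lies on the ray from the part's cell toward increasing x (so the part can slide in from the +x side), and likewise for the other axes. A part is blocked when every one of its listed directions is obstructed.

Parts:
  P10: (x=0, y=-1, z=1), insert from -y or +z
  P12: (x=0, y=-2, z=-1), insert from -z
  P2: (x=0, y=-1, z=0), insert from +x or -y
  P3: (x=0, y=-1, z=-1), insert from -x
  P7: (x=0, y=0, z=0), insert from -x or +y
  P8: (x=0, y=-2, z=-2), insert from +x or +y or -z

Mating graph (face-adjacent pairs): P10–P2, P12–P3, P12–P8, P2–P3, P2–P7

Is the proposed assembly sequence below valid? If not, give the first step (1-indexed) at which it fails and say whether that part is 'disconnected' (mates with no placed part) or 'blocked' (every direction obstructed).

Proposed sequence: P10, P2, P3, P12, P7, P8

1. P10@(0, -1, 1) [-y clear] — {P10}
2. P2@(0, -1, 0) [+x clear] — {P10, P2}
3. P3@(0, -1, -1) [-x clear] — {P10, P2, P3}
4. P12@(0, -2, -1) [-z clear] — {P10, P12, P2, P3}
5. P7@(0, 0, 0) [-x clear] — {P10, P12, P2, P3, P7}
6. P8@(0, -2, -2) [+x clear] — {P10, P12, P2, P3, P7, P8}

Valid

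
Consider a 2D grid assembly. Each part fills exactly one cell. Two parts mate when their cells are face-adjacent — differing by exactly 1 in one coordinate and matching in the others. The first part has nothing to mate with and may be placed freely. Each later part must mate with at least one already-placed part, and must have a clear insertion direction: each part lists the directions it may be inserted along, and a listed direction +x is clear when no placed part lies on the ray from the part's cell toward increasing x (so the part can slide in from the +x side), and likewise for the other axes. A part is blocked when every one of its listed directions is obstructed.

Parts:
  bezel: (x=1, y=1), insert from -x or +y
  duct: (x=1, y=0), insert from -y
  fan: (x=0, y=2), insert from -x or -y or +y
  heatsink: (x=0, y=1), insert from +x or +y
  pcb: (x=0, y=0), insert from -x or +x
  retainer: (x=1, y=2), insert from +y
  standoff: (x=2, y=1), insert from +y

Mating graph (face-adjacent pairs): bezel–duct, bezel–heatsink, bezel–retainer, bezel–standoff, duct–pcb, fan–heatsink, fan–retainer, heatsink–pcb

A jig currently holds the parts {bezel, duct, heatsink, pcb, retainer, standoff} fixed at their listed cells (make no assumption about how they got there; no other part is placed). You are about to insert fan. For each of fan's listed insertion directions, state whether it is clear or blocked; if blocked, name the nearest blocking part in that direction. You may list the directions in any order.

-x: ray from fan(0, 2) has no placed part ⇒ clear
-y: nearest on ray is heatsink@(0, 1) ⇒ blocked
+y: ray from fan(0, 2) has no placed part ⇒ clear

+y: clear; -x: clear; -y: blocked by heatsink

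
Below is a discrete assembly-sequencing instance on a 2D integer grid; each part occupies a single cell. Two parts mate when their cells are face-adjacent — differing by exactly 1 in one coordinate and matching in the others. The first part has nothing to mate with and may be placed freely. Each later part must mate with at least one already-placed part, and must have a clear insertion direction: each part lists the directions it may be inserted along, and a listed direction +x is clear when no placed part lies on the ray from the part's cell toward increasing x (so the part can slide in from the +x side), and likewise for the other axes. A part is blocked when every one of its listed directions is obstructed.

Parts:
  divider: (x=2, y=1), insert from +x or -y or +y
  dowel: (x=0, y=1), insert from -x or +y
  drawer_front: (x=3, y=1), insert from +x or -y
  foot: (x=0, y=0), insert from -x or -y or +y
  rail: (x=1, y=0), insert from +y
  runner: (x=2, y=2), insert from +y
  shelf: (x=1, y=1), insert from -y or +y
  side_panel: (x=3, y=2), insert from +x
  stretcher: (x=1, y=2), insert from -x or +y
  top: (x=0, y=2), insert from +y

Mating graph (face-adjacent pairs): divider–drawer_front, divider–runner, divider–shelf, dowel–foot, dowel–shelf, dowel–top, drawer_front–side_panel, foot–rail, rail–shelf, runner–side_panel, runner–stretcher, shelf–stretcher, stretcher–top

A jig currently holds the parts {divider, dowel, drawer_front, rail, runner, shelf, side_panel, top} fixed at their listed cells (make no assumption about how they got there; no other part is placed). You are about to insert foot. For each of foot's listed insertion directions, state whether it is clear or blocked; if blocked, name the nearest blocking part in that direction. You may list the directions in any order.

-x: ray from foot(0, 0) has no placed part ⇒ clear
-y: ray from foot(0, 0) has no placed part ⇒ clear
+y: nearest on ray is dowel@(0, 1) ⇒ blocked

+y: blocked by dowel; -x: clear; -y: clear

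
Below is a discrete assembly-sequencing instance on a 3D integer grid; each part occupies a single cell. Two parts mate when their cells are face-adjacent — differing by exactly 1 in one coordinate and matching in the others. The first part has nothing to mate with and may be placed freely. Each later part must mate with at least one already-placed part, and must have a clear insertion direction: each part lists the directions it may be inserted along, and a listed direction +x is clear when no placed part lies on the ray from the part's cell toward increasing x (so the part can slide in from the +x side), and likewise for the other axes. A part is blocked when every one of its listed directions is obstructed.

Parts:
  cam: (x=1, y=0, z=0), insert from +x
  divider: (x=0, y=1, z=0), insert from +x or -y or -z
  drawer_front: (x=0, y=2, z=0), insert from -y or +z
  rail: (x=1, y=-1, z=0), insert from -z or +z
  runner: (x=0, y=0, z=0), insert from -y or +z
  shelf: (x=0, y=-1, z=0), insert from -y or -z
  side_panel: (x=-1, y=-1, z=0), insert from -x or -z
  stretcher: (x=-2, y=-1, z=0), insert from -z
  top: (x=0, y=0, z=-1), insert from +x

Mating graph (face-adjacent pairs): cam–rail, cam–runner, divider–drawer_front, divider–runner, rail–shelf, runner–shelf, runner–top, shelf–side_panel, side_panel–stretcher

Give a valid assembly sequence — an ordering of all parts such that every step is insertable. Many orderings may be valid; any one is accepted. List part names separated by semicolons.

side_panel; stretcher; shelf; runner; top; divider; drawer_front; rail; cam

1. side_panel@(-1, -1, 0) [-x clear] — {side_panel}
2. stretcher@(-2, -1, 0) [-z clear] — {side_panel, stretcher}
3. shelf@(0, -1, 0) [-y clear] — {shelf, side_panel, stretcher}
4. runner@(0, 0, 0) [+z clear] — {runner, shelf, side_panel, stretcher}
5. top@(0, 0, -1) [+x clear] — {runner, shelf, side_panel, stretcher, top}
6. divider@(0, 1, 0) [+x clear] — {divider, runner, shelf, side_panel, stretcher, top}
7. drawer_front@(0, 2, 0) [+z clear] — {divider, drawer_front, runner, shelf, side_panel, stretcher, top}
8. rail@(1, -1, 0) [-z clear] — {divider, drawer_front, rail, runner, shelf, side_panel, stretcher, top}
9. cam@(1, 0, 0) [+x clear] — {cam, divider, drawer_front, rail, runner, shelf, side_panel, stretcher, top}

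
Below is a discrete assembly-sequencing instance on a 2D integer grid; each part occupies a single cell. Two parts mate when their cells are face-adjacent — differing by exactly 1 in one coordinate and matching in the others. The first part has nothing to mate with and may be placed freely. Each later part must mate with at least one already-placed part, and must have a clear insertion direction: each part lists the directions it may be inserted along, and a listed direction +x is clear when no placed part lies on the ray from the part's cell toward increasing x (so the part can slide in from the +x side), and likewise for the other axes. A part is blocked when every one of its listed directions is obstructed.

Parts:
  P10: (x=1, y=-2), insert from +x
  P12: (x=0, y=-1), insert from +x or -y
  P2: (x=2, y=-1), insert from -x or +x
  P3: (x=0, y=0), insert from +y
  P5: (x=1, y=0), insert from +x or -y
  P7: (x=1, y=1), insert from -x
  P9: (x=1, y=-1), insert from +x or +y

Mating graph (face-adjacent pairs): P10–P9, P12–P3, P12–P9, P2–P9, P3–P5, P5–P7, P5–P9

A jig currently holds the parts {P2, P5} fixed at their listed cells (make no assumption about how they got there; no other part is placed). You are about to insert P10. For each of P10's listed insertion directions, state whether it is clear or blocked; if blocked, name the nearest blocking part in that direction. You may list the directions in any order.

+x: clear

+x: ray from P10(1, -2) has no placed part ⇒ clear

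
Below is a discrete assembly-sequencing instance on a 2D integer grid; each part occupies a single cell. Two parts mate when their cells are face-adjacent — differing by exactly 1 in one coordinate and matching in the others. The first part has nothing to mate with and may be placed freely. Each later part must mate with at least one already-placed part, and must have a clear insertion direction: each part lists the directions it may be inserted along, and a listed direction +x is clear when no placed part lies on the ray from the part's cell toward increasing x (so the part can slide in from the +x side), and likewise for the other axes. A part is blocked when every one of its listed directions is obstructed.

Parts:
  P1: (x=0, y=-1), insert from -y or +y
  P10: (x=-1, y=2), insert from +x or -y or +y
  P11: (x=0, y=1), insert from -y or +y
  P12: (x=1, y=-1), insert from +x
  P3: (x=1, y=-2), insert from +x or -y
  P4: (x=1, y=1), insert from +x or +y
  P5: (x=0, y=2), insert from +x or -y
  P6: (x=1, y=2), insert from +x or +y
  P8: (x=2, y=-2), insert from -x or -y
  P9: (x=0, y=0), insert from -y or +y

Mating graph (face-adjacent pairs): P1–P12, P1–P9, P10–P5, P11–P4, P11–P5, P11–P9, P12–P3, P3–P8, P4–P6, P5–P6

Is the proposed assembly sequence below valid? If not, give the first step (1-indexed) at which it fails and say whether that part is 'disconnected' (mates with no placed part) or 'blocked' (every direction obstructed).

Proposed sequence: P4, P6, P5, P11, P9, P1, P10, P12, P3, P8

1. P4@(1, 1) [+x clear] — {P4}
2. P6@(1, 2) [+x clear] — {P4, P6}
3. P5@(0, 2) [-y clear] — {P4, P5, P6}
4. P11@(0, 1) [-y clear] — {P11, P4, P5, P6}
5. P9@(0, 0) [-y clear] — {P11, P4, P5, P6, P9}
6. P1@(0, -1) [-y clear] — {P1, P11, P4, P5, P6, P9}
7. P10@(-1, 2) [-y clear] — {P1, P10, P11, P4, P5, P6, P9}
8. P12@(1, -1) [+x clear] — {P1, P10, P11, P12, P4, P5, P6, P9}
9. P3@(1, -2) [+x clear] — {P1, P10, P11, P12, P3, P4, P5, P6, P9}
10. P8@(2, -2) [-y clear] — {P1, P10, P11, P12, P3, P4, P5, P6, P8, P9}

Valid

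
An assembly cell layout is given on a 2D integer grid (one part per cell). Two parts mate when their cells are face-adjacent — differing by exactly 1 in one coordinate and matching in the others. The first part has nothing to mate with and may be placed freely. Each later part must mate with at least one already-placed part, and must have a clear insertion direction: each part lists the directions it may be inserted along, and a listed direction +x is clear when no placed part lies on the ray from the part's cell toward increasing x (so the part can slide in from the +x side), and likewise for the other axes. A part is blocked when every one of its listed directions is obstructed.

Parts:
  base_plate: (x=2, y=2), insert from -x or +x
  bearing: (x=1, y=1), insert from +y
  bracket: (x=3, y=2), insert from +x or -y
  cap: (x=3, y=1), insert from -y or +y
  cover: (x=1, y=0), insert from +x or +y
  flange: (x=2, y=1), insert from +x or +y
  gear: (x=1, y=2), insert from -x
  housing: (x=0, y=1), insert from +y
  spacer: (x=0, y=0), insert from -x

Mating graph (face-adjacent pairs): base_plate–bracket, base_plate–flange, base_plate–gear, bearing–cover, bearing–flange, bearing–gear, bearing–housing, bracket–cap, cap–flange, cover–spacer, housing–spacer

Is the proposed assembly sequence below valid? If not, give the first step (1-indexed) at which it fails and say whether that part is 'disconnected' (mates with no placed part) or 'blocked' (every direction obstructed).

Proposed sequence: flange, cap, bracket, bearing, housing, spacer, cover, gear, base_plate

Invalid at step 9 (blocked)

1. flange@(2, 1) [+x clear] — {flange}
2. cap@(3, 1) [-y clear] — {cap, flange}
3. bracket@(3, 2) [+x clear] — {bracket, cap, flange}
4. bearing@(1, 1) [+y clear] — {bearing, bracket, cap, flange}
5. housing@(0, 1) [+y clear] — {bearing, bracket, cap, flange, housing}
6. spacer@(0, 0) [-x clear] — {bearing, bracket, cap, flange, housing, spacer}
7. cover@(1, 0) [+x clear] — {bearing, bracket, cap, cover, flange, housing, spacer}
8. gear@(1, 2) [-x clear] — {bearing, bracket, cap, cover, flange, gear, housing, spacer}
9. base_plate@(2, 2) — -x/+x all obstructed ⇒ blocked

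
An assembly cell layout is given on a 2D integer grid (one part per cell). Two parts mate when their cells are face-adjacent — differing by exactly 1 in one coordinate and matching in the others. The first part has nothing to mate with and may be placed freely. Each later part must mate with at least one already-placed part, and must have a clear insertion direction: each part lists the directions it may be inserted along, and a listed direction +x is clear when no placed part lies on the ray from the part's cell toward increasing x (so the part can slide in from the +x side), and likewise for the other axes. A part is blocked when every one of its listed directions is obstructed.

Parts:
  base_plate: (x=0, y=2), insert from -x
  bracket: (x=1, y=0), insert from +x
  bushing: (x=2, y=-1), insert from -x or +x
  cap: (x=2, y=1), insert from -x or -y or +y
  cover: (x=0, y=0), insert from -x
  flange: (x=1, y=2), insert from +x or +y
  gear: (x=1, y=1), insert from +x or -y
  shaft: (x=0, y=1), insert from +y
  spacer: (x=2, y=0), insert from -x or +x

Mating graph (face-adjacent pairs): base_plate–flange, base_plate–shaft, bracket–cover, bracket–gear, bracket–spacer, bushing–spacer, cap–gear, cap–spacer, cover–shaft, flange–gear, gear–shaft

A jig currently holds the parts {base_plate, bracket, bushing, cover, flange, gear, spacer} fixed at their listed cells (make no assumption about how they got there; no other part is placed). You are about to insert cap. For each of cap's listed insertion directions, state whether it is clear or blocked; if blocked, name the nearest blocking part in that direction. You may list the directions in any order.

-x: nearest on ray is gear@(1, 1) ⇒ blocked
-y: nearest on ray is spacer@(2, 0) ⇒ blocked
+y: ray from cap(2, 1) has no placed part ⇒ clear

+y: clear; -x: blocked by gear; -y: blocked by spacer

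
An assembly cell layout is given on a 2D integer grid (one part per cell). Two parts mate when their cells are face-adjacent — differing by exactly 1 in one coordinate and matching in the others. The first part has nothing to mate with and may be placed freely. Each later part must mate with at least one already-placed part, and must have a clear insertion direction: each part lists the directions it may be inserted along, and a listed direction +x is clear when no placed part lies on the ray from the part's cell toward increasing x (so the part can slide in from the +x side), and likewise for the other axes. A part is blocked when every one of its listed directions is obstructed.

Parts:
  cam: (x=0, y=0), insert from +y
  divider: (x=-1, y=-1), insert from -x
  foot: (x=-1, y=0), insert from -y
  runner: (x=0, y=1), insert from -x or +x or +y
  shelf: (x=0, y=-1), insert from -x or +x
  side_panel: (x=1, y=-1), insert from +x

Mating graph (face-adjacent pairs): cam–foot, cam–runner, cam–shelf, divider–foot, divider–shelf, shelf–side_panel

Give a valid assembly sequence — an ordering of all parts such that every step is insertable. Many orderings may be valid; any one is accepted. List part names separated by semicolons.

1. shelf@(0, -1) [-x clear] — {shelf}
2. side_panel@(1, -1) [+x clear] — {shelf, side_panel}
3. cam@(0, 0) [+y clear] — {cam, shelf, side_panel}
4. runner@(0, 1) [-x clear] — {cam, runner, shelf, side_panel}
5. foot@(-1, 0) [-y clear] — {cam, foot, runner, shelf, side_panel}
6. divider@(-1, -1) [-x clear] — {cam, divider, foot, runner, shelf, side_panel}

shelf; side_panel; cam; runner; foot; divider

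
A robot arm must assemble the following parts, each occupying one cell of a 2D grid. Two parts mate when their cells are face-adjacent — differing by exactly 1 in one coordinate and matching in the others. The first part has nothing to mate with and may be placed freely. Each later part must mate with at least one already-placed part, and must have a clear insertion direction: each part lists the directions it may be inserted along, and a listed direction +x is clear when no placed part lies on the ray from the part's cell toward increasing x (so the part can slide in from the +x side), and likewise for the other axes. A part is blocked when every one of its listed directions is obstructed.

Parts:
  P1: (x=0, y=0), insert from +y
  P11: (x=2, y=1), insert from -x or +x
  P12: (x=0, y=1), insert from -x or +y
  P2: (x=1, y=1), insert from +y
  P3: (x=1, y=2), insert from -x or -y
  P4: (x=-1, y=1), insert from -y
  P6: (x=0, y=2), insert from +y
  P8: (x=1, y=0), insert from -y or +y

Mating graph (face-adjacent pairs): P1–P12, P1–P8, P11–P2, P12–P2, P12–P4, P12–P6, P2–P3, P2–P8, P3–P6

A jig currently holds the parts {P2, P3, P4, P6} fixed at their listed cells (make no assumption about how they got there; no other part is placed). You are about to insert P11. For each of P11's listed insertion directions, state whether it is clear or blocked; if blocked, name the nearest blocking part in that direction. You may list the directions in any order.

-x: nearest on ray is P2@(1, 1) ⇒ blocked
+x: ray from P11(2, 1) has no placed part ⇒ clear

+x: clear; -x: blocked by P2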